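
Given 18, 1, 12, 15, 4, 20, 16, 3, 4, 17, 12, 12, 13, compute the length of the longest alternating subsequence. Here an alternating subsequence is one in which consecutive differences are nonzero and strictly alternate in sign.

A longest alternating subsequence is 18, 1, 12, 4, 20, 16, 17, 12, 13 (positions 1,2,3,5,6,7,10,11,13); its 8 consecutive differences strictly alternate in sign, and length 9 is optimal.

9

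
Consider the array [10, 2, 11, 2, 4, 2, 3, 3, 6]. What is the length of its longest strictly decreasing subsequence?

Let dp[i] be the longest decreasing subsequence ending at position i. Then dp = [1, 2, 1, 2, 2, 3, 3, 3, 2].
The maximum is 3; one witness is 10, 4, 2 at positions 1,5,6.

3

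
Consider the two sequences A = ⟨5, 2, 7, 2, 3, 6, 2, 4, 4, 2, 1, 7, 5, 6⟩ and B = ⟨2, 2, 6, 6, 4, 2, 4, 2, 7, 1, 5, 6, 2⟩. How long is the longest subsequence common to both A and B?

Backtracking the LCS table gives one alignment: 2 (A2,B1) → 2 (A4,B2) → 6 (A6,B4) → 2 (A7,B6) → 4 (A9,B7) → 2 (A10,B8) → 1 (A11,B10) → 5 (A13,B11) → 6 (A14,B12).
So the longest common subsequence has length 9.

9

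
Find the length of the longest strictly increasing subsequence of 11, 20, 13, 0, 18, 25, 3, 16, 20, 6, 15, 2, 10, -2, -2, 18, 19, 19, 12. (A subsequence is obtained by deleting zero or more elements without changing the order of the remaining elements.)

One longest increasing subsequence is 0, 3, 6, 15, 18, 19 (positions 4,7,10,11,16,17), of length 6; no longer one exists.

6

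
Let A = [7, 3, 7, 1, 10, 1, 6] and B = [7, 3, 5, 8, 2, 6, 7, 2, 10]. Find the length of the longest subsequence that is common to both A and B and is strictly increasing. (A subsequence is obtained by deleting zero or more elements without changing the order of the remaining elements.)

For each value that appears in both, track the longest common increasing run ending there.
The best achievable length is 3; one witness is 3, 7, 10 (A-positions 2,3,5, B-positions 2,7,9).

3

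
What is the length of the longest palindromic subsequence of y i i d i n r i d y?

7

Using dp[i][j] = 2 + dp[i+1][j−1] if the ends match, else max(dp[i+1][j], dp[i][j−1]):
dp[1][10] = 7. A witness is ydiridy at positions 1,4,5,7,8,9,10.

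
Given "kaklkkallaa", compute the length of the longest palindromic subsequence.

6

Using dp[i][j] = 2 + dp[i+1][j−1] if the ends match, else max(dp[i+1][j], dp[i][j−1]):
dp[1][11] = 6. A witness is aallaa at positions 2,7,8,9,10,11.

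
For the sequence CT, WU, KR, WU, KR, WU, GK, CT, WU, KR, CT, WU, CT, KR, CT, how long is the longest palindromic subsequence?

11

Using dp[i][j] = 2 + dp[i+1][j−1] if the ends match, else max(dp[i+1][j], dp[i][j−1]):
dp[1][15] = 11. A witness is CT KR WU KR WU CT WU KR WU KR CT at positions 1,3,4,5,6,8,9,10,12,14,15.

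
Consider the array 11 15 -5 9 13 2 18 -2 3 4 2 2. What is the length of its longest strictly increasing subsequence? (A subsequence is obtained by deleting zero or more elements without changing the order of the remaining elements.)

4

Let dp[i] be the longest increasing subsequence ending at position i. Then dp = [1, 2, 1, 2, 3, 2, 4, 2, 3, 4, 3, 3].
The maximum is 4; one witness is -5, 9, 13, 18 at positions 3,4,5,7.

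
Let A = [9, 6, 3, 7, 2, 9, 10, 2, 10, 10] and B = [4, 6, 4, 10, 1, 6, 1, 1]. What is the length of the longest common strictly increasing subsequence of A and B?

2

A longest common strictly increasing subsequence is 6, 10 (length 2); it appears in order in both A and B, and no longer such subsequence exists.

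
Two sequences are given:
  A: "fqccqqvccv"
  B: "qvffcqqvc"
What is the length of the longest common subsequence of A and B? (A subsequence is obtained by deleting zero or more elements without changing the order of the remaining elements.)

Backtracking the LCS table gives one alignment: f (A1,B4) → c (A4,B5) → q (A5,B6) → q (A6,B7) → v (A7,B8) → c (A9,B9).
So the longest common subsequence has length 6.

6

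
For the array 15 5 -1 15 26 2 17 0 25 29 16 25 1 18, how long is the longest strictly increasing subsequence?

Let dp[i] be the longest increasing subsequence ending at position i. Then dp = [1, 1, 1, 2, 3, 2, 3, 2, 4, 5, 3, 4, 3, 4].
The maximum is 5; one witness is 5, 15, 17, 25, 29 at positions 2,4,7,9,10.

5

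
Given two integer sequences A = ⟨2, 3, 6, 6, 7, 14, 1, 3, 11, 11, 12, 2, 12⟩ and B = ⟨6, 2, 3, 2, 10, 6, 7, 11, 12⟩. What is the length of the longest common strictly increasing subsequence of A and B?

6

For each value that appears in both, track the longest common increasing run ending there.
The best achievable length is 6; one witness is 2, 3, 6, 7, 11, 12 (A-positions 1,2,3,5,9,11, B-positions 2,3,6,7,8,9).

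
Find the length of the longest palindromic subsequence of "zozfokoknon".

5

One longest palindromic subsequence is okoko (positions 5,6,7,8,10); it reads the same forward and backward, and the interval DP gives dp[1][11] = 5.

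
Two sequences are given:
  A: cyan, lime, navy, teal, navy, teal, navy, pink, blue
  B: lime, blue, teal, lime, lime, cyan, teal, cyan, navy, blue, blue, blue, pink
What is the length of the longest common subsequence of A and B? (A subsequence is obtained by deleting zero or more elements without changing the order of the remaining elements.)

5

A longest common subsequence is lime, teal, teal, navy, pink (length 5); the LCS DP confirms no longer common subsequence exists.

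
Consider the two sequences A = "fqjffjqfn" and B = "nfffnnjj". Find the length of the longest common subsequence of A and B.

4

Backtracking the LCS table gives one alignment: f (A1,B2) → f (A4,B3) → f (A5,B4) → j (A6,B8).
So the longest common subsequence has length 4.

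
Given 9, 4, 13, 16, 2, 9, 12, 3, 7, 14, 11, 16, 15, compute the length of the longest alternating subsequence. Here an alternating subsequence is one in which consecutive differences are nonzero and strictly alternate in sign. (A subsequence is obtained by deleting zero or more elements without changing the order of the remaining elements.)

Track the best alternating length ending on an up-step vs a down-step at each position: up/down = 1/1, 1/2, 3/1, 3/1, 1/4, 5/4, 5/4, 5/6, 7/6, 7/4, 7/8, 9/1, 9/10.
The maximum over both is 10; one such subsequence is 9, 4, 13, 2, 9, 3, 14, 11, 16, 15.

10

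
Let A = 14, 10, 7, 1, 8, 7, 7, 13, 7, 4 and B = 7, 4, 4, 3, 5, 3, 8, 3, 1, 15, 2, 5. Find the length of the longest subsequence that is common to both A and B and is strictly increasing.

2

A longest common strictly increasing subsequence is 7, 8 (length 2); it appears in order in both A and B, and no longer such subsequence exists.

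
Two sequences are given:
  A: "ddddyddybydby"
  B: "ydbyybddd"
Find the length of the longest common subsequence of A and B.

Backtracking the LCS table gives one alignment: d (A1,B2) → y (A5,B5) → d (A6,B7) → d (A7,B8) → d (A11,B9).
So the longest common subsequence has length 5.

5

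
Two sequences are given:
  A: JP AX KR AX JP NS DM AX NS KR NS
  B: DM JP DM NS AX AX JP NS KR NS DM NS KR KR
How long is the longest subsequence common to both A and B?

Backtracking the LCS table gives one alignment: JP (A1,B2) → AX (A2,B5) → AX (A4,B6) → JP (A5,B7) → NS (A6,B10) → DM (A7,B11) → NS (A9,B12) → KR (A10,B14).
So the longest common subsequence has length 8.

8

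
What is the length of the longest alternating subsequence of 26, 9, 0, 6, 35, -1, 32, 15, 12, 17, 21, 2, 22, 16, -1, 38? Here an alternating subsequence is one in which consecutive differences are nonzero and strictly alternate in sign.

A longest alternating subsequence is 26, 0, 6, -1, 32, 15, 17, 2, 22, 16, 38 (positions 1,3,4,6,7,8,10,12,13,14,16); its 10 consecutive differences strictly alternate in sign, and length 11 is optimal.

11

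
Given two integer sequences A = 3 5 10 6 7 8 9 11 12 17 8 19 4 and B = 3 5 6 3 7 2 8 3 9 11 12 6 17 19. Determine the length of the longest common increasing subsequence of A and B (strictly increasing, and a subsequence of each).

10

A longest common strictly increasing subsequence is 3, 5, 6, 7, 8, 9, 11, 12, 17, 19 (length 10); it appears in order in both A and B, and no longer such subsequence exists.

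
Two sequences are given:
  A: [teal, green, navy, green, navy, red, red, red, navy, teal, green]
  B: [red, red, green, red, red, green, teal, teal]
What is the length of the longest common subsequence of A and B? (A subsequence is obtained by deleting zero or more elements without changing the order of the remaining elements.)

Backtracking the LCS table gives one alignment: green (A4,B3) → red (A6,B4) → red (A7,B5) → teal (A10,B8).
So the longest common subsequence has length 4.

4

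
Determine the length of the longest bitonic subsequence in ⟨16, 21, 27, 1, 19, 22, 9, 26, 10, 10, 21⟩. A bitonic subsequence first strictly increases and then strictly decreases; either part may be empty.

5

Let inc[i] be the LIS ending at i and dec[i] the longest strictly decreasing subsequence starting at i. inc = [1, 2, 3, 1, 2, 3, 2, 4, 3, 3, 4], dec = [2, 3, 3, 1, 2, 2, 1, 2, 1, 1, 1].
max_i inc[i]+dec[i]−1 = 5, with one witness 16, 21, 27, 26, 21.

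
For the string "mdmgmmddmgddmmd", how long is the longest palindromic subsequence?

11

Using dp[i][j] = 2 + dp[i+1][j−1] if the ends match, else max(dp[i+1][j], dp[i][j−1]):
dp[1][15] = 11. A witness is dmmddgddmmd at positions 2,3,5,7,8,10,11,12,13,14,15.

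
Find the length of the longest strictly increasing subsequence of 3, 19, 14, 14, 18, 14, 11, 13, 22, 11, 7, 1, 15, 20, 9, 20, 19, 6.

5

Let dp[i] be the longest increasing subsequence ending at position i. Then dp = [1, 2, 2, 2, 3, 2, 2, 3, 4, 2, 2, 1, 4, 5, 3, 5, 5, 2].
The maximum is 5; one witness is 3, 11, 13, 15, 20 at positions 1,7,8,13,14.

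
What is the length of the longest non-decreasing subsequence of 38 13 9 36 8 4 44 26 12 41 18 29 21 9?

4

One longest non-decreasing subsequence is 9, 12, 18, 29 (positions 3,9,11,12), of length 4; no longer one exists.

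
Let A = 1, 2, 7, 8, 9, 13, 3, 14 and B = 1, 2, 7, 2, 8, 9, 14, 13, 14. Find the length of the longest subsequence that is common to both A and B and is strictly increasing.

7

For each value that appears in both, track the longest common increasing run ending there.
The best achievable length is 7; one witness is 1, 2, 7, 8, 9, 13, 14 (A-positions 1,2,3,4,5,6,8, B-positions 1,2,3,5,6,8,9).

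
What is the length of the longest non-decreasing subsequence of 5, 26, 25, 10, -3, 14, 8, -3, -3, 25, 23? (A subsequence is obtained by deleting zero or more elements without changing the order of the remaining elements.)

Let dp[i] be the longest non-decreasing subsequence ending at position i. Then dp = [1, 2, 2, 2, 1, 3, 2, 2, 3, 4, 4].
The maximum is 4; one witness is 5, 10, 14, 25 at positions 1,4,6,10.

4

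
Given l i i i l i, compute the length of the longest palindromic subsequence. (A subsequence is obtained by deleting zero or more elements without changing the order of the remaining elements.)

One longest palindromic subsequence is liiil (positions 1,2,3,4,5); it reads the same forward and backward, and the interval DP gives dp[1][6] = 5.

5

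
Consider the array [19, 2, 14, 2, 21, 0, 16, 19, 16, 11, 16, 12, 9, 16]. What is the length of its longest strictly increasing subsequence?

One longest increasing subsequence is 2, 14, 16, 19 (positions 2,3,7,8), of length 4; no longer one exists.

4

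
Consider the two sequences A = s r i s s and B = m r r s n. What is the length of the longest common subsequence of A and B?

Backtracking the LCS table gives one alignment: r (A2,B3) → s (A4,B4).
So the longest common subsequence has length 2.

2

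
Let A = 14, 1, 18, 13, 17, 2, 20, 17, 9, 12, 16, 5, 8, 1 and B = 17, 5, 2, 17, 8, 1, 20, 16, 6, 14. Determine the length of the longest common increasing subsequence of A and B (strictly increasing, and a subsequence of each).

A longest common strictly increasing subsequence is 2, 17 (length 2); it appears in order in both A and B, and no longer such subsequence exists.

2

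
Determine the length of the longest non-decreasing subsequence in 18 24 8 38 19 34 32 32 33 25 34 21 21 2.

6

Let dp[i] be the longest non-decreasing subsequence ending at position i. Then dp = [1, 2, 1, 3, 2, 3, 3, 4, 5, 3, 6, 3, 4, 1].
The maximum is 6; one witness is 18, 24, 32, 32, 33, 34 at positions 1,2,7,8,9,11.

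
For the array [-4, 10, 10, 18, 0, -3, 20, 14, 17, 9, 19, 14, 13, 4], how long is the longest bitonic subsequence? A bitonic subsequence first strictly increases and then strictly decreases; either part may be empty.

8

Let inc[i] be the LIS ending at i and dec[i] the longest strictly decreasing subsequence starting at i. inc = [1, 2, 2, 3, 2, 2, 4, 3, 4, 3, 5, 4, 4, 3], dec = [1, 3, 3, 5, 2, 1, 5, 3, 4, 2, 4, 3, 2, 1].
max_i inc[i]+dec[i]−1 = 8, with one witness -4, 10, 18, 20, 19, 14, 13, 4.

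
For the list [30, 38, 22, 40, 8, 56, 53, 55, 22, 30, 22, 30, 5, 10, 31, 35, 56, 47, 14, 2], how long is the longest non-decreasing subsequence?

Let dp[i] be the longest non-decreasing subsequence ending at position i. Then dp = [1, 2, 1, 3, 1, 4, 4, 5, 2, 3, 3, 4, 1, 2, 5, 6, 7, 7, 3, 1].
The maximum is 7; one witness is 22, 22, 30, 30, 31, 35, 56 at positions 3,9,10,12,15,16,17.

7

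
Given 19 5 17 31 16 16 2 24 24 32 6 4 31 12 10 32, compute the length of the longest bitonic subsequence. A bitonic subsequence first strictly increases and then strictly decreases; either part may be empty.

7

Let inc[i] be the LIS ending at i and dec[i] the longest strictly decreasing subsequence starting at i. inc = [1, 1, 2, 3, 2, 2, 1, 3, 3, 4, 2, 2, 4, 3, 3, 5], dec = [5, 2, 4, 4, 3, 3, 1, 3, 3, 4, 2, 1, 3, 2, 1, 1].
max_i inc[i]+dec[i]−1 = 7, with one witness 5, 17, 31, 32, 31, 12, 10.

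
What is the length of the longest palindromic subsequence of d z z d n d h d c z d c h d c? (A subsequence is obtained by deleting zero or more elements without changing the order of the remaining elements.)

7

One longest palindromic subsequence is dhcdchd (positions 6,7,9,11,12,13,14); it reads the same forward and backward, and the interval DP gives dp[1][15] = 7.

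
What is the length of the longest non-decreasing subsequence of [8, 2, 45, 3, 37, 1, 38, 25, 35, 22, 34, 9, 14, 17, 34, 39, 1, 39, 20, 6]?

One longest non-decreasing subsequence is 2, 3, 9, 14, 17, 34, 39, 39 (positions 2,4,12,13,14,15,16,18), of length 8; no longer one exists.

8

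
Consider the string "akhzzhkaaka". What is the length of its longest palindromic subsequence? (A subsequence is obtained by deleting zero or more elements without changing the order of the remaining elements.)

One longest palindromic subsequence is akhzzhka (positions 1,2,3,4,5,6,10,11); it reads the same forward and backward, and the interval DP gives dp[1][11] = 8.

8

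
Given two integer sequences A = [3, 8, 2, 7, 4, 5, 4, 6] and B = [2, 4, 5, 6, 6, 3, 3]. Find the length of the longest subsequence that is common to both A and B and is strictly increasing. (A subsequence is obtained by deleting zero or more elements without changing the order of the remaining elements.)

A longest common strictly increasing subsequence is 2, 4, 5, 6 (length 4); it appears in order in both A and B, and no longer such subsequence exists.

4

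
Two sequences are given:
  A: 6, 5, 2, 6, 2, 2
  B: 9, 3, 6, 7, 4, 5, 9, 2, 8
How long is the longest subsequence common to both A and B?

3

A longest common subsequence is 6, 5, 2 (length 3); the LCS DP confirms no longer common subsequence exists.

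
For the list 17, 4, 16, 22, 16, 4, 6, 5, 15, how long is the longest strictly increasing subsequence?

3

Let dp[i] be the longest increasing subsequence ending at position i. Then dp = [1, 1, 2, 3, 2, 1, 2, 2, 3].
The maximum is 3; one witness is 4, 16, 22 at positions 2,3,4.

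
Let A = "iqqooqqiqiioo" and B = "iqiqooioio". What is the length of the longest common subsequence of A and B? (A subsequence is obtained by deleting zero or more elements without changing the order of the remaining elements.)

A longest common subsequence is iqqooiio (length 8); the LCS DP confirms no longer common subsequence exists.

8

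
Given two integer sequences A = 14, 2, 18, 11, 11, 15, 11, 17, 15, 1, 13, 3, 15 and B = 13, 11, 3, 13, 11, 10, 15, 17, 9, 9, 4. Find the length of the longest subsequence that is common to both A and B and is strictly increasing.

A longest common strictly increasing subsequence is 11, 13, 15 (length 3); it appears in order in both A and B, and no longer such subsequence exists.

3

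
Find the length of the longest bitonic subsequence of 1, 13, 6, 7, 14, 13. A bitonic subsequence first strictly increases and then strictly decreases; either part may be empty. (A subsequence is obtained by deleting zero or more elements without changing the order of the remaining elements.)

Let inc[i] be the LIS ending at i and dec[i] the longest strictly decreasing subsequence starting at i. inc = [1, 2, 2, 3, 4, 4], dec = [1, 2, 1, 1, 2, 1].
max_i inc[i]+dec[i]−1 = 5, with one witness 1, 6, 7, 14, 13.

5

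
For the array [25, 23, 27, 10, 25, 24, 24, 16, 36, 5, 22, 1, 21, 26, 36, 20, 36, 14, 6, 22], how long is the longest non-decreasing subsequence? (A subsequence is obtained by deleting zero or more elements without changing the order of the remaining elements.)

6

Scanning left to right, the best length ending at each element is: 25→1, 23→1, 27→2, 10→1, 25→2, 24→2, 24→3, 16→2, 36→4, 5→1, 22→3, 1→1, 21→3, 26→4, 36→5, 20→3, 36→6, 14→2, 6→2, 22→4.
So the longest non-decreasing subsequence has length 6, e.g. 23, 24, 24, 36, 36, 36.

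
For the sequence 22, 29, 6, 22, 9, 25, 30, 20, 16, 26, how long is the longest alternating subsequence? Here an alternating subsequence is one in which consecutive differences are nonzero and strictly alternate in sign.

8

A longest alternating subsequence is 22, 29, 6, 22, 9, 25, 20, 26 (positions 1,2,3,4,5,6,8,10); its 7 consecutive differences strictly alternate in sign, and length 8 is optimal.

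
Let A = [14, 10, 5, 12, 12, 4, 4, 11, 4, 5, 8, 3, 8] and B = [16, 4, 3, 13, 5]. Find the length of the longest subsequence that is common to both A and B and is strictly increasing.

2

A longest common strictly increasing subsequence is 4, 5 (length 2); it appears in order in both A and B, and no longer such subsequence exists.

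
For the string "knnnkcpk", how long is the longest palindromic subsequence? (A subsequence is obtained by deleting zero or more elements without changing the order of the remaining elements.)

5

One longest palindromic subsequence is knnnk (positions 1,2,3,4,8); it reads the same forward and backward, and the interval DP gives dp[1][8] = 5.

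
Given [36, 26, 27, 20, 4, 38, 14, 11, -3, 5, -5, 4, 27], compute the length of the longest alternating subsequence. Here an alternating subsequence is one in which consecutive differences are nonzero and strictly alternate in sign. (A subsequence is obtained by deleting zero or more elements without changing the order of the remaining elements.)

9

A longest alternating subsequence is 36, 26, 27, 20, 38, -3, 5, -5, 4 (positions 1,2,3,4,6,9,10,11,12); its 8 consecutive differences strictly alternate in sign, and length 9 is optimal.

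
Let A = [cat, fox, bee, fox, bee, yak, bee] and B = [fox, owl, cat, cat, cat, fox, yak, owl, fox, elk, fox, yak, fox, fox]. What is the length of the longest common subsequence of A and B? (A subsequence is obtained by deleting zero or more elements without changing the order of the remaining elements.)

4

A longest common subsequence is cat, fox, fox, yak (length 4); the LCS DP confirms no longer common subsequence exists.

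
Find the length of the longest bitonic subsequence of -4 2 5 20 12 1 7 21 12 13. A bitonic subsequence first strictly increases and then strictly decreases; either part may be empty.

Let inc[i] be the LIS ending at i and dec[i] the longest strictly decreasing subsequence starting at i. inc = [1, 2, 3, 4, 4, 2, 4, 5, 5, 6], dec = [1, 2, 2, 3, 2, 1, 1, 2, 1, 1].
max_i inc[i]+dec[i]−1 = 6, with one witness -4, 2, 5, 20, 12, 7.

6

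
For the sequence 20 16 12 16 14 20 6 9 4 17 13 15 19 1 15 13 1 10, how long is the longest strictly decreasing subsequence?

Let dp[i] be the longest decreasing subsequence ending at position i. Then dp = [1, 2, 3, 2, 3, 1, 4, 4, 5, 2, 4, 3, 2, 6, 3, 4, 6, 5].
The maximum is 6; one witness is 20, 16, 12, 6, 4, 1 at positions 1,2,3,7,9,14.

6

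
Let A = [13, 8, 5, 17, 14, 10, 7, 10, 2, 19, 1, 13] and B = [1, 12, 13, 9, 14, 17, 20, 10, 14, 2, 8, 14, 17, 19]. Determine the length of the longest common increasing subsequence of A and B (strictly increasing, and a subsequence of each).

3

A longest common strictly increasing subsequence is 13, 14, 19 (length 3); it appears in order in both A and B, and no longer such subsequence exists.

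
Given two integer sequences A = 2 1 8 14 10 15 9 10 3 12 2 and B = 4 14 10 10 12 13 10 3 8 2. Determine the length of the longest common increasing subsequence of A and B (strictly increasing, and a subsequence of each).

2

A longest common strictly increasing subsequence is 10, 12 (length 2); it appears in order in both A and B, and no longer such subsequence exists.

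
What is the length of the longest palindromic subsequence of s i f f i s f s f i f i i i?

9

One longest palindromic subsequence is ififsfifi (positions 2,4,5,7,8,9,10,11,14); it reads the same forward and backward, and the interval DP gives dp[1][14] = 9.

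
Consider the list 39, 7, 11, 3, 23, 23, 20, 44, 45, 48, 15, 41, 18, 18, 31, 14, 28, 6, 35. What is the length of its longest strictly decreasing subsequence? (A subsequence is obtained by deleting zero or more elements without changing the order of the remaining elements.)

6

Let dp[i] be the longest decreasing subsequence ending at position i. Then dp = [1, 2, 2, 3, 2, 2, 3, 1, 1, 1, 4, 2, 4, 4, 3, 5, 4, 6, 3].
The maximum is 6; one witness is 39, 23, 20, 15, 14, 6 at positions 1,5,7,11,16,18.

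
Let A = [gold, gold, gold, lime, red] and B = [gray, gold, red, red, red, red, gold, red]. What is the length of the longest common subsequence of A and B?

3

A longest common subsequence is gold, gold, red (length 3); the LCS DP confirms no longer common subsequence exists.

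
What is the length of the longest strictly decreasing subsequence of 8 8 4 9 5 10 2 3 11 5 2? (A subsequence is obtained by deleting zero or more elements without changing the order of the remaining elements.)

4

Scanning left to right, the best length ending at each element is: 8→1, 8→1, 4→2, 9→1, 5→2, 10→1, 2→3, 3→3, 11→1, 5→2, 2→4.
So the longest decreasing subsequence has length 4, e.g. 8, 4, 3, 2.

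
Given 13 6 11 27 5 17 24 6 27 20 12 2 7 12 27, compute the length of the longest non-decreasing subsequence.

6

Scanning left to right, the best length ending at each element is: 13→1, 6→1, 11→2, 27→3, 5→1, 17→3, 24→4, 6→2, 27→5, 20→4, 12→3, 2→1, 7→3, 12→4, 27→6.
So the longest non-decreasing subsequence has length 6, e.g. 6, 11, 17, 24, 27, 27.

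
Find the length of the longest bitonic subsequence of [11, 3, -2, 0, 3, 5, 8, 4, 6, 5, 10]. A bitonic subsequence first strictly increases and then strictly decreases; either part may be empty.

One longest bitonic subsequence is -2, 0, 3, 5, 8, 6, 5 (positions 3,4,5,6,7,9,10): it rises to 8 then falls. Length 7 is optimal.

7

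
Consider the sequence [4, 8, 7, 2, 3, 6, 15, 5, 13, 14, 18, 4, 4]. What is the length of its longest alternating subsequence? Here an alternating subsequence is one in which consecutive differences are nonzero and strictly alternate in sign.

7

Track the best alternating length ending on an up-step vs a down-step at each position: up/down = 1/1, 2/1, 2/3, 1/3, 4/3, 4/3, 4/1, 4/5, 6/5, 6/5, 6/1, 4/7, 4/7.
The maximum over both is 7; one such subsequence is 4, 8, 2, 6, 5, 13, 4.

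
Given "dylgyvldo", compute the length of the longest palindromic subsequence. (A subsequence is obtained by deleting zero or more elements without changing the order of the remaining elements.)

5

Using dp[i][j] = 2 + dp[i+1][j−1] if the ends match, else max(dp[i+1][j], dp[i][j−1]):
dp[1][9] = 5. A witness is dlvld at positions 1,3,6,7,8.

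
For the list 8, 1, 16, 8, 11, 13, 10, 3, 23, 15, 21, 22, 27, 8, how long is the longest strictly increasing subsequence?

Scanning left to right, the best length ending at each element is: 8→1, 1→1, 16→2, 8→2, 11→3, 13→4, 10→3, 3→2, 23→5, 15→5, 21→6, 22→7, 27→8, 8→3.
So the longest increasing subsequence has length 8, e.g. 1, 8, 11, 13, 15, 21, 22, 27.

8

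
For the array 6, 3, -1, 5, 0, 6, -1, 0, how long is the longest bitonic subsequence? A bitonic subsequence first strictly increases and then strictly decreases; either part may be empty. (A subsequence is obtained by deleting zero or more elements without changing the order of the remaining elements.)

Let inc[i] be the LIS ending at i and dec[i] the longest strictly decreasing subsequence starting at i. inc = [1, 1, 1, 2, 2, 3, 1, 2], dec = [4, 3, 1, 3, 2, 2, 1, 1].
max_i inc[i]+dec[i]−1 = 4, with one witness 6, 5, 0, -1.

4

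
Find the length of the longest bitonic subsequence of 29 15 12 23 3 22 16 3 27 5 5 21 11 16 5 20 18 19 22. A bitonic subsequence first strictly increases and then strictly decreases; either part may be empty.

Let inc[i] be the LIS ending at i and dec[i] the longest strictly decreasing subsequence starting at i. inc = [1, 1, 1, 2, 1, 2, 2, 1, 3, 2, 2, 3, 3, 4, 2, 5, 5, 6, 7], dec = [6, 4, 3, 5, 1, 4, 3, 1, 4, 1, 1, 3, 2, 2, 1, 2, 1, 1, 1].
max_i inc[i]+dec[i]−1 = 7, with one witness 3, 5, 11, 16, 18, 19, 22.

7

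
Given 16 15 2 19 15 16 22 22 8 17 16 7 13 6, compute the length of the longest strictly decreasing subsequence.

Scanning left to right, the best length ending at each element is: 16→1, 15→2, 2→3, 19→1, 15→2, 16→2, 22→1, 22→1, 8→3, 17→2, 16→3, 7→4, 13→4, 6→5.
So the longest decreasing subsequence has length 5, e.g. 16, 15, 8, 7, 6.

5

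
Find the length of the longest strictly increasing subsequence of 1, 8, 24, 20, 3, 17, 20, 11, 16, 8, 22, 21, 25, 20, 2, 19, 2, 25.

6

Let dp[i] be the longest increasing subsequence ending at position i. Then dp = [1, 2, 3, 3, 2, 3, 4, 3, 4, 3, 5, 5, 6, 5, 2, 5, 2, 6].
The maximum is 6; one witness is 1, 8, 17, 20, 22, 25 at positions 1,2,6,7,11,13.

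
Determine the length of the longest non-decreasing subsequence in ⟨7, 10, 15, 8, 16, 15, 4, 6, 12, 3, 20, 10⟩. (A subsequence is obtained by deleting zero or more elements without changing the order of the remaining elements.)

5

Scanning left to right, the best length ending at each element is: 7→1, 10→2, 15→3, 8→2, 16→4, 15→4, 4→1, 6→2, 12→3, 3→1, 20→5, 10→3.
So the longest non-decreasing subsequence has length 5, e.g. 7, 10, 15, 16, 20.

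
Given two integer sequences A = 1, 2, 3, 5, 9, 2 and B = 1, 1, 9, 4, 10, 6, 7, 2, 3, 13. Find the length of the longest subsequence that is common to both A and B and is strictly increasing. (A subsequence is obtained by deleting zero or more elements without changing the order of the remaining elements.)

A longest common strictly increasing subsequence is 1, 2, 3 (length 3); it appears in order in both A and B, and no longer such subsequence exists.

3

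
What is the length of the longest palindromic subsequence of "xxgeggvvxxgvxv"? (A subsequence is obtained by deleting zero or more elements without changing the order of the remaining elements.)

7

One longest palindromic subsequence is xxgggxx (positions 1,2,3,5,6,10,13); it reads the same forward and backward, and the interval DP gives dp[1][14] = 7.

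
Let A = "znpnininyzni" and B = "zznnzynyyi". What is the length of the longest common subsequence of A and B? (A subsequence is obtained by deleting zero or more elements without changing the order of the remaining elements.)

Backtracking the LCS table gives one alignment: z (A1,B2) → n (A2,B3) → n (A4,B4) → n (A6,B7) → y (A9,B9) → i (A12,B10).
So the longest common subsequence has length 6.

6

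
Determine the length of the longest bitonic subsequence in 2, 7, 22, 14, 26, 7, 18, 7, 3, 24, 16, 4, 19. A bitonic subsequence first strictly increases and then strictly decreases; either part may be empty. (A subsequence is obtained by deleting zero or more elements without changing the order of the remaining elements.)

Let inc[i] be the LIS ending at i and dec[i] the longest strictly decreasing subsequence starting at i. inc = [1, 2, 3, 3, 4, 2, 4, 2, 2, 5, 4, 3, 5], dec = [1, 2, 4, 3, 4, 2, 3, 2, 1, 3, 2, 1, 1].
max_i inc[i]+dec[i]−1 = 7, with one witness 2, 7, 22, 26, 24, 16, 4.

7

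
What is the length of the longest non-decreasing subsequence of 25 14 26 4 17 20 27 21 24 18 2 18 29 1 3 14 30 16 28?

Scanning left to right, the best length ending at each element is: 25→1, 14→1, 26→2, 4→1, 17→2, 20→3, 27→4, 21→4, 24→5, 18→3, 2→1, 18→4, 29→6, 1→1, 3→2, 14→3, 30→7, 16→4, 28→6.
So the longest non-decreasing subsequence has length 7, e.g. 14, 17, 20, 21, 24, 29, 30.

7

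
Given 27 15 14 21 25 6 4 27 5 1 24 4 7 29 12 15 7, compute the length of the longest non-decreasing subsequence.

Scanning left to right, the best length ending at each element is: 27→1, 15→1, 14→1, 21→2, 25→3, 6→1, 4→1, 27→4, 5→2, 1→1, 24→3, 4→2, 7→3, 29→5, 12→4, 15→5, 7→4.
So the longest non-decreasing subsequence has length 5, e.g. 15, 21, 25, 27, 29.

5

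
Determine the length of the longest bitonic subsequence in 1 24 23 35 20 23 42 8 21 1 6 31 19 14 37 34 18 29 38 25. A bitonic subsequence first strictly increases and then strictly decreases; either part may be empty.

8

One longest bitonic subsequence is 1, 24, 35, 42, 37, 34, 29, 25 (positions 1,2,4,7,15,16,18,20): it rises to 42 then falls. Length 8 is optimal.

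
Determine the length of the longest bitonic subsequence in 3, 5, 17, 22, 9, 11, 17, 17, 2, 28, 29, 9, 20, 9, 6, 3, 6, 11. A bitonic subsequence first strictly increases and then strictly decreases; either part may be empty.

Let inc[i] be the LIS ending at i and dec[i] the longest strictly decreasing subsequence starting at i. inc = [1, 2, 3, 4, 3, 4, 5, 5, 1, 6, 7, 3, 6, 3, 3, 2, 3, 4], dec = [2, 2, 5, 5, 3, 4, 4, 4, 1, 5, 5, 3, 4, 3, 2, 1, 1, 1].
max_i inc[i]+dec[i]−1 = 11, with one witness 3, 5, 9, 11, 17, 28, 29, 20, 9, 6, 3.

11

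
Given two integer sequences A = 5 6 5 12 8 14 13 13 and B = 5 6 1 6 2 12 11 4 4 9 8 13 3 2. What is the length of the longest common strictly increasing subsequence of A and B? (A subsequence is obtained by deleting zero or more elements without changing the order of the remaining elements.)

A longest common strictly increasing subsequence is 5, 6, 12, 13 (length 4); it appears in order in both A and B, and no longer such subsequence exists.

4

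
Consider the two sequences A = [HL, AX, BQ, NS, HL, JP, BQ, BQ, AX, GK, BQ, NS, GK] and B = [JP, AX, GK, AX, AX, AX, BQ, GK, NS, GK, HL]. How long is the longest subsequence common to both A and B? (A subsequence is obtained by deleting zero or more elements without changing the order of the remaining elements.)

Backtracking the LCS table gives one alignment: JP (A6,B1) → AX (A9,B2) → GK (A10,B3) → BQ (A11,B7) → NS (A12,B9) → GK (A13,B10).
So the longest common subsequence has length 6.

6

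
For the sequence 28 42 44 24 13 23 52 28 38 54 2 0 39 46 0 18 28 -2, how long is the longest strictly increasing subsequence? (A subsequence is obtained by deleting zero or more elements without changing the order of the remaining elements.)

6

Let dp[i] be the longest increasing subsequence ending at position i. Then dp = [1, 2, 3, 1, 1, 2, 4, 3, 4, 5, 1, 1, 5, 6, 1, 2, 3, 1].
The maximum is 6; one witness is 13, 23, 28, 38, 39, 46 at positions 5,6,8,9,13,14.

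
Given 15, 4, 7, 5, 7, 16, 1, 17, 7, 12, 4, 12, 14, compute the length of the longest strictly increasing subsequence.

One longest increasing subsequence is 4, 5, 7, 16, 17 (positions 2,4,5,6,8), of length 5; no longer one exists.

5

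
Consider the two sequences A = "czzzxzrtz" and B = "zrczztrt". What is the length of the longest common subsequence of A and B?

5

Backtracking the LCS table gives one alignment: c (A1,B3) → z (A2,B4) → z (A3,B5) → r (A7,B7) → t (A8,B8).
So the longest common subsequence has length 5.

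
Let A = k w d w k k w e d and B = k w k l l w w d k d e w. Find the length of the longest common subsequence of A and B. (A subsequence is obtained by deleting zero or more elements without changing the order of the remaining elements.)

5

A longest common subsequence is kwdkw (length 5); the LCS DP confirms no longer common subsequence exists.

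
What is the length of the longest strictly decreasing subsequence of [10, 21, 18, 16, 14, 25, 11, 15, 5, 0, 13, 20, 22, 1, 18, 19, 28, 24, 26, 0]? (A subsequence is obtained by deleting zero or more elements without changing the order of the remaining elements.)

8

One longest decreasing subsequence is 21, 18, 16, 14, 11, 5, 1, 0 (positions 2,3,4,5,7,9,14,20), of length 8; no longer one exists.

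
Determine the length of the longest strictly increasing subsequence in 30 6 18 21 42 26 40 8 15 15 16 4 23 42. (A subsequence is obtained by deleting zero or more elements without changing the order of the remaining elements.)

One longest increasing subsequence is 6, 18, 21, 26, 40, 42 (positions 2,3,4,6,7,14), of length 6; no longer one exists.

6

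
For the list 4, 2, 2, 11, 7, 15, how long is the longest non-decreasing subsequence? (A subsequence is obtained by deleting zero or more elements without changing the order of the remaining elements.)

4

One longest non-decreasing subsequence is 2, 2, 11, 15 (positions 2,3,4,6), of length 4; no longer one exists.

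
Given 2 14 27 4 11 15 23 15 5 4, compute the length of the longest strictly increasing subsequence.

Let dp[i] be the longest increasing subsequence ending at position i. Then dp = [1, 2, 3, 2, 3, 4, 5, 4, 3, 2].
The maximum is 5; one witness is 2, 4, 11, 15, 23 at positions 1,4,5,6,7.

5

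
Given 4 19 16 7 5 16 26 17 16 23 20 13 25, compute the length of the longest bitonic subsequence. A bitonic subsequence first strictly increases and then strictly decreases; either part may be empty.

7

Let inc[i] be the LIS ending at i and dec[i] the longest strictly decreasing subsequence starting at i. inc = [1, 2, 2, 2, 2, 3, 4, 4, 3, 5, 5, 3, 6], dec = [1, 4, 3, 2, 1, 2, 4, 3, 2, 3, 2, 1, 1].
max_i inc[i]+dec[i]−1 = 7, with one witness 4, 7, 16, 26, 23, 20, 13.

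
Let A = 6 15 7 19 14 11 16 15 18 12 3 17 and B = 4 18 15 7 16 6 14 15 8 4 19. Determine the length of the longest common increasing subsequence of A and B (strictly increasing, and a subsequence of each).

For each value that appears in both, track the longest common increasing run ending there.
The best achievable length is 3; one witness is 7, 14, 15 (A-positions 3,5,8, B-positions 4,7,8).

3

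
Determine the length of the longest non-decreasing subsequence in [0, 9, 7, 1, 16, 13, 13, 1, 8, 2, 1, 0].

Scanning left to right, the best length ending at each element is: 0→1, 9→2, 7→2, 1→2, 16→3, 13→3, 13→4, 1→3, 8→4, 2→4, 1→4, 0→2.
So the longest non-decreasing subsequence has length 4, e.g. 0, 9, 13, 13.

4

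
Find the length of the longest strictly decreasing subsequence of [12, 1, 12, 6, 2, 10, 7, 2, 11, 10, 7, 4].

Scanning left to right, the best length ending at each element is: 12→1, 1→2, 12→1, 6→2, 2→3, 10→2, 7→3, 2→4, 11→2, 10→3, 7→4, 4→5.
So the longest decreasing subsequence has length 5, e.g. 12, 11, 10, 7, 4.

5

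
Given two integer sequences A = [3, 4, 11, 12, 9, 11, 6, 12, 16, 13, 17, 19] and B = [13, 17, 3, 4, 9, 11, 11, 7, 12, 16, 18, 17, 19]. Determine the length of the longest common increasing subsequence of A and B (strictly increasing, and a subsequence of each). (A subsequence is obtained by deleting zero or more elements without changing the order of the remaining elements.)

A longest common strictly increasing subsequence is 3, 4, 9, 11, 12, 16, 17, 19 (length 8); it appears in order in both A and B, and no longer such subsequence exists.

8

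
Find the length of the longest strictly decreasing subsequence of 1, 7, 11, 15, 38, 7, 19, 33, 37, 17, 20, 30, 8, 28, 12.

Scanning left to right, the best length ending at each element is: 1→1, 7→1, 11→1, 15→1, 38→1, 7→2, 19→2, 33→2, 37→2, 17→3, 20→3, 30→3, 8→4, 28→4, 12→5.
So the longest decreasing subsequence has length 5, e.g. 38, 33, 30, 28, 12.

5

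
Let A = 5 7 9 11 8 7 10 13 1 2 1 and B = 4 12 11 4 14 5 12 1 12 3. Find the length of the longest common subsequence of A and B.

Backtracking the LCS table gives one alignment: 5 (A1,B6) → 1 (A9,B8).
So the longest common subsequence has length 2.

2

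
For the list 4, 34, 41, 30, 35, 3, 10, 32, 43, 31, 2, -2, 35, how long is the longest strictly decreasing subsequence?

6

Scanning left to right, the best length ending at each element is: 4→1, 34→1, 41→1, 30→2, 35→2, 3→3, 10→3, 32→3, 43→1, 31→4, 2→5, -2→6, 35→2.
So the longest decreasing subsequence has length 6, e.g. 41, 35, 32, 31, 2, -2.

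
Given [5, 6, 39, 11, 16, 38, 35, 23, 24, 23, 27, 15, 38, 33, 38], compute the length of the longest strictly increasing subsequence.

Scanning left to right, the best length ending at each element is: 5→1, 6→2, 39→3, 11→3, 16→4, 38→5, 35→5, 23→5, 24→6, 23→5, 27→7, 15→4, 38→8, 33→8, 38→9.
So the longest increasing subsequence has length 9, e.g. 5, 6, 11, 16, 23, 24, 27, 33, 38.

9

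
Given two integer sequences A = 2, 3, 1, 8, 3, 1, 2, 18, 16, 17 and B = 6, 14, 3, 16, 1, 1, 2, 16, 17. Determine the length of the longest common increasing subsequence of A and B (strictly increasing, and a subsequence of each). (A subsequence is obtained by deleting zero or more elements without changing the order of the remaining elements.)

A longest common strictly increasing subsequence is 1, 2, 16, 17 (length 4); it appears in order in both A and B, and no longer such subsequence exists.

4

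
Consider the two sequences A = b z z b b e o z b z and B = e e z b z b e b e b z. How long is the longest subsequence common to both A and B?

7

Backtracking the LCS table gives one alignment: b (A1,B4) → z (A3,B5) → b (A4,B6) → b (A5,B8) → e (A6,B9) → b (A9,B10) → z (A10,B11).
So the longest common subsequence has length 7.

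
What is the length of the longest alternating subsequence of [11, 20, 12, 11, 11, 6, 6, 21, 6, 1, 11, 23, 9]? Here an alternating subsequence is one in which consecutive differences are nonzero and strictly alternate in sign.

Track the best alternating length ending on an up-step vs a down-step at each position: up/down = 1/1, 2/1, 2/3, 1/3, 1/3, 1/3, 1/3, 4/1, 1/5, 1/5, 6/5, 6/1, 6/7.
The maximum over both is 7; one such subsequence is 11, 20, 12, 21, 6, 11, 9.

7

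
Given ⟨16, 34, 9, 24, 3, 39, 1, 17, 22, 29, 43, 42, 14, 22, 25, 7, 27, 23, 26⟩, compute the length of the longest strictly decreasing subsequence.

Scanning left to right, the best length ending at each element is: 16→1, 34→1, 9→2, 24→2, 3→3, 39→1, 1→4, 17→3, 22→3, 29→2, 43→1, 42→2, 14→4, 22→3, 25→3, 7→5, 27→3, 23→4, 26→4.
So the longest decreasing subsequence has length 5, e.g. 34, 24, 17, 14, 7.

5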